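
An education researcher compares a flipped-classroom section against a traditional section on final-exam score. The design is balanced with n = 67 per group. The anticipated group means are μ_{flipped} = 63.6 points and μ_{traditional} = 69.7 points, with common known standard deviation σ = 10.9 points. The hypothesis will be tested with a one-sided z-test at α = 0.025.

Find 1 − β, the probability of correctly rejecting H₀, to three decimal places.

Standardized effect: d = |μ_{flipped} − μ_{traditional}| / σ = |63.6 − 69.7| / 10.9 = 0.5596
Noncentrality parameter: δ = d·√(n/2) = 0.5596 × √(67/2) = 3.2391
Critical value for a one-sided test at α = 0.025: z_α = 1.960.
Power = Φ(δ − 1.960) = Φ(1.279) = 0.8996.

Power ≈ 0.900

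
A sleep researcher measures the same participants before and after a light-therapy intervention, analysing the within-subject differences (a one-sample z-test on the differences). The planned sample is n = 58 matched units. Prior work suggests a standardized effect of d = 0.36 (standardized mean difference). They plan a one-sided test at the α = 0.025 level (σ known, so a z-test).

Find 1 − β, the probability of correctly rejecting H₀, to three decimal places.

Power ≈ 0.783

Noncentrality parameter: δ = d·√n = 0.36 × √58 = 2.7417
Critical value for a one-sided test at α = 0.025: z_α = 1.960.
Power = Φ(δ − 1.960) = Φ(0.782) = 0.7828.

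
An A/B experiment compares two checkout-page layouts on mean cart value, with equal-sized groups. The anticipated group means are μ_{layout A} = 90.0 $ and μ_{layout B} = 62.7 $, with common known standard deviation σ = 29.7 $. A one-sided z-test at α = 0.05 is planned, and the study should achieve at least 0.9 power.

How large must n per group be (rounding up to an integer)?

Standardized effect: d = |μ_{layout A} − μ_{layout B}| / σ = |90.0 − 62.7| / 29.7 = 0.9192
For power 0.9 need Φ(δ − z_{0.05}) = 0.9, so δ = z_{0.05} + z_{0.10} = 1.645 + 1.282 = 2.926.
δ = d·√(n/2) ⇒ n = 2(δ/d)² = 2 × (2.926 / 0.9192)² = 20.27.
Round up to the next whole unit.

n = 21 per group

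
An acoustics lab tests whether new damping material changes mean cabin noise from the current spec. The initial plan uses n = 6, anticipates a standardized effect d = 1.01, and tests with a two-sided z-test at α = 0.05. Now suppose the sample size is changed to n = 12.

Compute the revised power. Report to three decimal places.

With n = 12: δ = d·√n = 1.01 × √12 = 3.4987. Critical value z_{0.025} = 1.960.
Revised power = Φ(δ − 1.960) + Φ(−δ − 1.960) = Φ(1.539) + Φ(-5.459) = 0.9381 + 0.0000 = 0.9381.

Power ≈ 0.938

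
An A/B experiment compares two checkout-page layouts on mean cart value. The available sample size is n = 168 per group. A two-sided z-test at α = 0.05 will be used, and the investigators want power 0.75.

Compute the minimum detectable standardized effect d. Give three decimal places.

Required noncentrality: δ = z_{0.025} + z_{0.25} = 1.960 + 0.674 = 2.634.
(The second rejection-region term Φ(−δ − z_{α/2}) is negligible and dropped.)
δ = d·√(n/2) ⇒ d = δ/√(n/2) = 2.634/√(168/2) = 0.2874.

d ≈ 0.287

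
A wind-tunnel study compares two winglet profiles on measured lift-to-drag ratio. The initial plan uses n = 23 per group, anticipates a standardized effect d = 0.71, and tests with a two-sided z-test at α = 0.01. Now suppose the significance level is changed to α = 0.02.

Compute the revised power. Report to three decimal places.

Power ≈ 0.532

δ = d·√(n/2) = 0.71 × √(23/2) = 2.4077 (unchanged). New critical value: z_{0.01} = 2.326.
Revised power = Φ(δ − 2.326) + Φ(−δ − 2.326) = Φ(0.081) + Φ(-4.734) = 0.5324 + 0.0000 = 0.5324.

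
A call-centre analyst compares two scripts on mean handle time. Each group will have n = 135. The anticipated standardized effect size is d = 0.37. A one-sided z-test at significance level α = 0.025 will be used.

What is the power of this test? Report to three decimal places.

Power ≈ 0.860

Noncentrality parameter: δ = d·√(n/2) = 0.37 × √(135/2) = 3.0399
Critical value for a one-sided test at α = 0.025: z_α = 1.960.
Power = Φ(δ − 1.960) = Φ(1.080) = 0.8599.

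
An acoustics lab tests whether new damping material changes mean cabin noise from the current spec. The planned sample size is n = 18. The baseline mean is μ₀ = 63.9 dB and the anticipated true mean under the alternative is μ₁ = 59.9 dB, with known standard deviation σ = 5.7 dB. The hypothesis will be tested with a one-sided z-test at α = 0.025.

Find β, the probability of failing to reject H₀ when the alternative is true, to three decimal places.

β ≈ 0.154

Standardized effect: d = |μ₁ − μ₀| / σ = |59.9 − 63.9| / 5.7 = 0.7018
Noncentrality parameter: δ = d·√n = 0.7018 × √18 = 2.9773
One-sided α = 0.025 → critical value z_{0.025} = 1.960.
Power = Φ(δ − 1.960) = Φ(1.017) = 0.8455.
Type II error: β = 1 − power = 1 − 0.8455 = 0.1545.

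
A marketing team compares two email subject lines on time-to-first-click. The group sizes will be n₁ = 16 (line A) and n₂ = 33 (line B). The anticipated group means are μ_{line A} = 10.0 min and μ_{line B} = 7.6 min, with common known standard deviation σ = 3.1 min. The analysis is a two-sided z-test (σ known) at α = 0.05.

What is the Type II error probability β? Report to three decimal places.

Standardized effect: d = |μ_{line A} − μ_{line B}| / σ = |10.0 − 7.6| / 3.1 = 0.7742
Noncentrality parameter: δ = d / √(1/n₁ + 1/n₂) = 0.7742 / √(1/16 + 1/33) = 2.5414
Two-sided α = 0.05 → critical value z_{0.025} = 1.960.
Power = Φ(δ − 1.960) + Φ(−δ − 1.960) = Φ(0.581) + Φ(-4.501) = 0.7195 + 0.0000 = 0.7195.
Type II error: β = 1 − power = 1 − 0.7195 = 0.2805.

β ≈ 0.280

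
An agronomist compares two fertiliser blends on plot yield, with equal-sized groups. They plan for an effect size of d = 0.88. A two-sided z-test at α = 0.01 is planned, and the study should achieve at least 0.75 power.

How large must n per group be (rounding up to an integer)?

Set Φ(δ − 2.576) = 0.75; then δ − 2.576 = Φ⁻¹(0.75) = 0.674, giving δ = 3.250.
(The Φ(−δ − z_{α/2}) term is vanishingly small for δ > 0 and is dropped in the standard sample-size formula.)
δ = d·√(n/2) ⇒ n = 2(δ/d)² = 2 × (3.250 / 0.88)² = 27.28.
Round up to the next whole unit.

n = 28 per group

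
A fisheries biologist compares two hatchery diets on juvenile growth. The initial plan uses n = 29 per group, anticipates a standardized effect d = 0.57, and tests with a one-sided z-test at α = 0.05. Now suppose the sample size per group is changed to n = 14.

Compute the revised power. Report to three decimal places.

With n = 14 per group: δ = d·√(n/2) = 0.57 × √(14/2) = 1.5081. Critical value z_{0.05} = 1.645.
Revised power = Φ(δ − 1.645) = Φ(-0.137) = 0.4456.

Power ≈ 0.446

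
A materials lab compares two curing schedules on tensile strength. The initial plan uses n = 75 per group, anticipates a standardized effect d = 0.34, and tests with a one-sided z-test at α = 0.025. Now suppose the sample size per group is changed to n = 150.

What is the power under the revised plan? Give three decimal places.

Power ≈ 0.838

With n = 150 per group: δ = d·√(n/2) = 0.34 × √(150/2) = 2.9445. Critical value z_{0.025} = 1.960.
Revised power = Φ(δ − 1.960) = Φ(0.985) = 0.8376.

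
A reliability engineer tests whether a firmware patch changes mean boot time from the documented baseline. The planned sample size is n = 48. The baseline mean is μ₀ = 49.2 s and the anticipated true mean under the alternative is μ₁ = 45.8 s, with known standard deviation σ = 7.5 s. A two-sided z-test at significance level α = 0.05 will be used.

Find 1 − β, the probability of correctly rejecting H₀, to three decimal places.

Power ≈ 0.881

Standardized effect: d = |μ₁ − μ₀| / σ = |45.8 − 49.2| / 7.5 = 0.4533
Noncentrality parameter: δ = d·√n = 0.4533 × √48 = 3.1408
Critical value for a two-sided test at α = 0.05: z_{α/2} = 1.960.
Power = Φ(δ − 1.960) + Φ(−δ − 1.960) = Φ(1.181) + Φ(-5.101) = 0.8812 + 0.0000 = 0.8812.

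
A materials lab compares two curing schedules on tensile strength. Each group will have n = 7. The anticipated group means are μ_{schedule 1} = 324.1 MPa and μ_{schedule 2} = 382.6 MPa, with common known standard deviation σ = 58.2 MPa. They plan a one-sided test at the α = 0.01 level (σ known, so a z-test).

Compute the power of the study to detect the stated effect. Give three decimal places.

Power ≈ 0.328

Standardized effect: d = |μ_{schedule 1} − μ_{schedule 2}| / σ = |324.1 − 382.6| / 58.2 = 1.0052
Noncentrality parameter: δ = d·√(n/2) = 1.0052 × √(7/2) = 1.8805
One-sided α = 0.01 → critical value z_{0.01} = 2.326.
Power = P(Z > 2.326 − δ) = Φ(-0.446) = 0.3278.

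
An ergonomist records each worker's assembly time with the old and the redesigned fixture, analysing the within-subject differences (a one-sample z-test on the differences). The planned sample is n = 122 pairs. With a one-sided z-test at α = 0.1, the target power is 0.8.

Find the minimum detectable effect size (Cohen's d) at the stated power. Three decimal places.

Required noncentrality: δ = z_{0.1} + z_{0.20} = 1.282 + 0.842 = 2.123.
δ = d·√n ⇒ d = δ/√n = 2.123/√122 = 0.1922.

d ≈ 0.192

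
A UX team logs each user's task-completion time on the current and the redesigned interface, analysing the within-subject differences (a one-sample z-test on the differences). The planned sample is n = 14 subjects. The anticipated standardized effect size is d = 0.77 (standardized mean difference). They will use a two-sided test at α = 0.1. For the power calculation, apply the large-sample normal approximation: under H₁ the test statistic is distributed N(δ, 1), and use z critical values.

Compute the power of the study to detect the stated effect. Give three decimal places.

Noncentrality parameter: δ = d·√n = 0.77 × √14 = 2.8811
Critical value for a two-sided test at α = 0.1: z_{α/2} = 1.645.
Power = Φ(δ − 1.645) + Φ(−δ − 1.645) = Φ(1.236) + Φ(-4.526) = 0.8918 + 0.0000 = 0.8918.

Power ≈ 0.892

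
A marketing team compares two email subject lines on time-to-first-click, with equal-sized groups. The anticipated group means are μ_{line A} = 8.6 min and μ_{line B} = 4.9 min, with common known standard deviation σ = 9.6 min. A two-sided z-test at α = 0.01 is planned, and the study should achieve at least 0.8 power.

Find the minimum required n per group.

n = 158 per group

Standardized effect: d = |μ_{line A} − μ_{line B}| / σ = |8.6 − 4.9| / 9.6 = 0.3854
Set Φ(δ − 2.576) = 0.8; then δ − 2.576 = Φ⁻¹(0.8) = 0.842, giving δ = 3.417.
(Ignoring the negligible lower-tail rejection probability gives the usual closed-form inversion.)
δ = d·√(n/2) ⇒ n = 2(δ/d)² = 2 × (3.417 / 0.3854)² = 157.24.
Round up to the next whole unit.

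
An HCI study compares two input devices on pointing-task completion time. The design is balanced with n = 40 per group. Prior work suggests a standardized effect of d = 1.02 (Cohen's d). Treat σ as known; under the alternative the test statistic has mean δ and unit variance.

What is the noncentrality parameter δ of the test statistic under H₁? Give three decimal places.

δ = d·√(n/2) = 1.02 × √(40/2) = 4.5616

δ ≈ 4.562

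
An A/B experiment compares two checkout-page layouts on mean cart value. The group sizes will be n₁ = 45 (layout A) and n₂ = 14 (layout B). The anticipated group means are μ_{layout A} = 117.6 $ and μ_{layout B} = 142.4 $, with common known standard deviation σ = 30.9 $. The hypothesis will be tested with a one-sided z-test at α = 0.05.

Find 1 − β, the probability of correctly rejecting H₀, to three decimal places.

Standardized effect: d = |μ_{layout A} − μ_{layout B}| / σ = |117.6 − 142.4| / 30.9 = 0.8026
Noncentrality parameter: δ = d / √(1/n₁ + 1/n₂) = 0.8026 / √(1/45 + 1/14) = 2.6226
Critical value for a one-sided test at α = 0.05: z_α = 1.645.
Power = P(Z > 1.645 − δ) = Φ(0.978) = 0.8359.

Power ≈ 0.836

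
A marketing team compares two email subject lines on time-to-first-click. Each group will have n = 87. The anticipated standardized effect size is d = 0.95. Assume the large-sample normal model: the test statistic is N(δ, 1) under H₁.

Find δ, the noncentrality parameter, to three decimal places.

The noncentrality parameter scales effect size by the design's sample-size factor: δ = d·√(n/2) = 0.95 × √(87/2) = 6.2657

δ ≈ 6.266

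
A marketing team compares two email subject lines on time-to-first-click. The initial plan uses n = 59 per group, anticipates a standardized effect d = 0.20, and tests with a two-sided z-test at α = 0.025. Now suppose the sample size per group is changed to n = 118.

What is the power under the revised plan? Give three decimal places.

With n = 118 per group: δ = d·√(n/2) = 0.20 × √(118/2) = 1.5362. Critical value z_{0.0125} = 2.241.
Revised power = Φ(δ − 2.241) + Φ(−δ − 2.241) = Φ(-0.705) + Φ(-3.778) = 0.2404 + 0.0001 = 0.2404.

Power ≈ 0.240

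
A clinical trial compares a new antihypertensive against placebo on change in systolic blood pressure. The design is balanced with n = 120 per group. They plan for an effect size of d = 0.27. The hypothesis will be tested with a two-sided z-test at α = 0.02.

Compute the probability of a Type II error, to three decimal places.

β ≈ 0.593

Noncentrality parameter: δ = d·√(n/2) = 0.27 × √(120/2) = 2.0914
Two-sided α = 0.02 → critical value z_{0.01} = 2.326.
Power = Φ(δ − 2.326) + Φ(−δ − 2.326) = Φ(-0.235) + Φ(-4.418) = 0.4071 + 0.0000 = 0.4071.
Type II error: β = 1 − power = 1 − 0.4071 = 0.5929.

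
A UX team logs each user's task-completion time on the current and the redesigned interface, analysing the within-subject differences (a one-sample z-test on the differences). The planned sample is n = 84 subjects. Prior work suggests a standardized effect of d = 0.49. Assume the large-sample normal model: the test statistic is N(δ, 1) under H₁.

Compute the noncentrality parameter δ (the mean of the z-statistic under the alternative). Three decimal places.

δ ≈ 4.491

δ = d·√n = 0.49 × √84 = 4.4909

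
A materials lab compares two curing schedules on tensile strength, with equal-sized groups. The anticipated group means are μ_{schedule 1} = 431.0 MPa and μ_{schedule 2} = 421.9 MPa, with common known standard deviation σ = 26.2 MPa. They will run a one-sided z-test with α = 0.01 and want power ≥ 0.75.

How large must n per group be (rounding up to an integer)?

Standardized effect: d = |μ_{schedule 1} − μ_{schedule 2}| / σ = |431.0 − 421.9| / 26.2 = 0.3473
For power 0.75 need Φ(δ − z_{0.01}) = 0.75, so δ = z_{0.01} + z_{0.25} = 2.326 + 0.674 = 3.001.
δ = d·√(n/2) ⇒ n = 2(δ/d)² = 2 × (3.001 / 0.3473)² = 149.29.
Round up to the next whole unit.

n = 150 per group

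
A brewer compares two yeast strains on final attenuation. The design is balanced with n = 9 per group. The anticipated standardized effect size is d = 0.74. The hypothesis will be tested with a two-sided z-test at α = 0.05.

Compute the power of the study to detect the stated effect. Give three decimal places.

Noncentrality parameter: δ = d·√(n/2) = 0.74 × √(9/2) = 1.5698
Critical value for a two-sided test at α = 0.05: z_{α/2} = 1.960.
Power = Φ(δ − 1.960) + Φ(−δ − 1.960) = Φ(-0.390) + Φ(-3.530) = 0.3482 + 0.0002 = 0.3484.

Power ≈ 0.348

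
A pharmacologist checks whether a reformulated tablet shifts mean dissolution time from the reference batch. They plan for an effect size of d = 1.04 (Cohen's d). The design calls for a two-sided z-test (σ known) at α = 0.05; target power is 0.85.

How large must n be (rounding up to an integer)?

Set Φ(δ − 1.960) = 0.85; then δ − 1.960 = Φ⁻¹(0.85) = 1.036, giving δ = 2.996.
(Ignoring the negligible lower-tail rejection probability gives the usual closed-form inversion.)
δ = d·√n ⇒ n = (δ/d)² = (2.996 / 1.04)² = 8.30.
Rounding up, n = 9.

n = 9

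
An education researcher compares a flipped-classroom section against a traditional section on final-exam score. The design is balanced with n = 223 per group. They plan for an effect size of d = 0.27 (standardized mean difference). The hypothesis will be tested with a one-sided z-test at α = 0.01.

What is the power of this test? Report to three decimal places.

Noncentrality parameter: δ = d·√(n/2) = 0.27 × √(223/2) = 2.8510
One-sided α = 0.01 → critical value z_{0.01} = 2.326.
Power = Φ(δ − 2.326) = Φ(0.525) = 0.7001.

Power ≈ 0.700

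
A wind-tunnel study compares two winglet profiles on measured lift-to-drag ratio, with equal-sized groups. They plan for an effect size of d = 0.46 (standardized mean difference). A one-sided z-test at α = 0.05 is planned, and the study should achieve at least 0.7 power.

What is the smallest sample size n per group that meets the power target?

n = 45 per group

For power 0.7 need Φ(δ − z_{0.05}) = 0.7, so δ = z_{0.05} + z_{0.30} = 1.645 + 0.524 = 2.169.
δ = d·√(n/2) ⇒ n = 2(δ/d)² = 2 × (2.169 / 0.46)² = 44.48.
Round up to the next whole unit.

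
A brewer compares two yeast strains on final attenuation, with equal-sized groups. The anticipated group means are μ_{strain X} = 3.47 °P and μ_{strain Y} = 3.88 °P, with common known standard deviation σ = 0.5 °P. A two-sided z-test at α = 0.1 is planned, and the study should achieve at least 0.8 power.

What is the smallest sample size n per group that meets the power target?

Standardized effect: d = |μ_{strain X} − μ_{strain Y}| / σ = |3.47 − 3.88| / 0.5 = 0.8200
Set Φ(δ − 1.645) = 0.8; then δ − 1.645 = Φ⁻¹(0.8) = 0.842, giving δ = 2.486.
(The Φ(−δ − z_{α/2}) term is vanishingly small for δ > 0 and is dropped in the standard sample-size formula.)
δ = d·√(n/2) ⇒ n = 2(δ/d)² = 2 × (2.486 / 0.8200)² = 18.39.
Round up to the next whole unit.

n = 19 per group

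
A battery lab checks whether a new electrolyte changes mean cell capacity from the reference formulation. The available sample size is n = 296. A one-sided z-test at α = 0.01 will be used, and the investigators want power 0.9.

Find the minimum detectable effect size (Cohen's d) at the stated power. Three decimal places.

Required noncentrality: δ = z_{0.01} + z_{0.10} = 2.326 + 1.282 = 3.608.
δ = d·√n ⇒ d = δ/√n = 3.608/√296 = 0.2097.

d ≈ 0.210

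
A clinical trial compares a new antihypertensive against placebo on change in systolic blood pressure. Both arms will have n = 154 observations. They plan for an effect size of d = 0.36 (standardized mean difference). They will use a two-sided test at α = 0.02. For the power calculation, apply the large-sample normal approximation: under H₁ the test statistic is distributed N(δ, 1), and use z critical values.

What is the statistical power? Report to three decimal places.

Noncentrality parameter: δ = d·√(n/2) = 0.36 × √(154/2) = 3.1590
Critical value for a two-sided test at α = 0.02: z_{α/2} = 2.326.
Power = Φ(δ − 2.326) + Φ(−δ − 2.326) = Φ(0.833) + Φ(-5.485) = 0.7975 + 0.0000 = 0.7975.

Power ≈ 0.797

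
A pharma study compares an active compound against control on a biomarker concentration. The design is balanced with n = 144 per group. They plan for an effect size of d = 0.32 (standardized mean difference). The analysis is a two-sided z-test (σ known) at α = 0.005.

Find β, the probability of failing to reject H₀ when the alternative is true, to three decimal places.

Noncentrality parameter: λ = d·√(n/2) = 0.32 × √(144/2) = 2.7153
Two-sided α = 0.005 → critical value z_{0.0025} = 2.807.
Power = Φ(λ − 2.807) + Φ(−λ − 2.807) = Φ(-0.092) + Φ(-5.522) = 0.4635 + 0.0000 = 0.4635.
Type II error: β = 1 − power = 1 − 0.4635 = 0.5365.

β ≈ 0.537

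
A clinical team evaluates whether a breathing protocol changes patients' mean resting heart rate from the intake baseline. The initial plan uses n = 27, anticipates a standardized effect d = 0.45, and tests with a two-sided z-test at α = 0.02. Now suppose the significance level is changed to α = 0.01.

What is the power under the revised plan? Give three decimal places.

δ = d·√n = 0.45 × √27 = 2.3383 (unchanged). New critical value: z_{0.005} = 2.576.
Revised power = Φ(δ − 2.576) + Φ(−δ − 2.576) = Φ(-0.238) + Φ(-4.914) = 0.4061 + 0.0000 = 0.4061.

Power ≈ 0.406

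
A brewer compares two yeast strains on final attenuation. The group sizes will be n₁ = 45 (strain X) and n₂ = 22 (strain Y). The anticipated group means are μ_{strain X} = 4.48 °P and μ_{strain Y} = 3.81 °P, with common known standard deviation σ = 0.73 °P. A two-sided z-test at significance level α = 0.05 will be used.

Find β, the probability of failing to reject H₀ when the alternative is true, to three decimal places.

Standardized effect: d = |μ_{strain X} − μ_{strain Y}| / σ = |4.48 − 3.81| / 0.73 = 0.9178
Noncentrality parameter: δ = d / √(1/n₁ + 1/n₂) = 0.9178 / √(1/45 + 1/22) = 3.5280
Critical value for a two-sided test at α = 0.05: z_{α/2} = 1.960.
Power = Φ(δ − 1.960) + Φ(−δ − 1.960) = Φ(1.568) + Φ(-5.488) = 0.9416 + 0.0000 = 0.9416.
Type II error: β = 1 − power = 1 − 0.9416 = 0.0584.

β ≈ 0.058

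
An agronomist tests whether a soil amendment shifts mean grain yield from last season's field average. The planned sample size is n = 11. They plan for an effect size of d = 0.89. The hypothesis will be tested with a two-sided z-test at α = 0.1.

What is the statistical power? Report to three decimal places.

Noncentrality parameter: δ = d·√n = 0.89 × √11 = 2.9518
Critical value for a two-sided test at α = 0.1: z_{α/2} = 1.645.
Power = Φ(δ − 1.645) + Φ(−δ − 1.645) = Φ(1.307) + Φ(-4.597) = 0.9044 + 0.0000 = 0.9044.

Power ≈ 0.904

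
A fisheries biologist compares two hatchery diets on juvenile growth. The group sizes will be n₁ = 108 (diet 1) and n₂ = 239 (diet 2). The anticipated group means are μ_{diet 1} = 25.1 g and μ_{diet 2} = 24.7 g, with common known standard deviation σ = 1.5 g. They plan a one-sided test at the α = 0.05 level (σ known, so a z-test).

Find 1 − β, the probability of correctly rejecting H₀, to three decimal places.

Standardized effect: d = |μ_{diet 1} − μ_{diet 2}| / σ = |25.1 − 24.7| / 1.5 = 0.2667
Noncentrality parameter: δ = d / √(1/n₁ + 1/n₂) = 0.2667 / √(1/108 + 1/239) = 2.2999
Critical value for a one-sided test at α = 0.05: z_α = 1.645.
Power = P(Z > 1.645 − δ) = Φ(0.655) = 0.7438.

Power ≈ 0.744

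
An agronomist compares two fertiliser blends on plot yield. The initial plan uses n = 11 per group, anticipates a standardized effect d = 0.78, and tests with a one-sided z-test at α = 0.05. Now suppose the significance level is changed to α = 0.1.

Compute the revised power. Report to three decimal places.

δ = d·√(n/2) = 0.78 × √(11/2) = 1.8293 (unchanged). New critical value: z_{0.1} = 1.282.
Revised power = P(Z > 1.282 − δ) = Φ(0.548) = 0.7081.

Power ≈ 0.708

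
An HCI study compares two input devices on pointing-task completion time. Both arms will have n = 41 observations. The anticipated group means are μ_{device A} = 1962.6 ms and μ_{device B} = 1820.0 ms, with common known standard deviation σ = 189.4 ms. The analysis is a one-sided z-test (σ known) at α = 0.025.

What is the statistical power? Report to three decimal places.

Power ≈ 0.926

Standardized effect: d = |μ_{device A} − μ_{device B}| / σ = |1962.6 − 1820.0| / 189.4 = 0.7529
Noncentrality parameter: δ = d·√(n/2) = 0.7529 × √(41/2) = 3.4089
Critical value for a one-sided test at α = 0.025: z_α = 1.960.
Power = Φ(δ − 1.960) = Φ(1.449) = 0.9263.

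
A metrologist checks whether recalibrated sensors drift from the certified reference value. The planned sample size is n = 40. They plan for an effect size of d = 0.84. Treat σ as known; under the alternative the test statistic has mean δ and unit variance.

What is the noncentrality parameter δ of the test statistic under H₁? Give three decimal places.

δ = d·√n = 0.84 × √40 = 5.3126

δ ≈ 5.313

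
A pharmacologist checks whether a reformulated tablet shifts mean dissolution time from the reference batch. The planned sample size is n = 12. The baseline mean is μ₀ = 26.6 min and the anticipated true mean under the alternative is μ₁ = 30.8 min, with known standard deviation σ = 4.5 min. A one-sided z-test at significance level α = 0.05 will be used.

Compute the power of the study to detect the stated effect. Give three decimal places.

Standardized effect: d = |μ₁ − μ₀| / σ = |30.8 − 26.6| / 4.5 = 0.9333
Noncentrality parameter: δ = d·√n = 0.9333 × √12 = 3.2332
One-sided α = 0.05 → critical value z_{0.05} = 1.645.
Power = P(Z > 1.645 − δ) = Φ(1.588) = 0.9439.

Power ≈ 0.944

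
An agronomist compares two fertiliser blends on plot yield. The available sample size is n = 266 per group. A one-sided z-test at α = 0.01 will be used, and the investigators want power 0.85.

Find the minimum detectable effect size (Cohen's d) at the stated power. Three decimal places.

Required noncentrality: δ = z_{0.01} + z_{0.15} = 2.326 + 1.036 = 3.363.
δ = d·√(n/2) ⇒ d = δ/√(n/2) = 3.363/√(266/2) = 0.2916.

d ≈ 0.292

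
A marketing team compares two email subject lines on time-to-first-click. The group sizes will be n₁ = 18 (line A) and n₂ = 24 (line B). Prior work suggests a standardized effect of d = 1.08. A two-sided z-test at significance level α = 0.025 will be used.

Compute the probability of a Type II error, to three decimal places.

β ≈ 0.111

Noncentrality parameter: δ = d / √(1/n₁ + 1/n₂) = 1.08 / √(1/18 + 1/24) = 3.4637
Critical value for a two-sided test at α = 0.025: z_{α/2} = 2.241.
Power = Φ(δ − 2.241) + Φ(−δ − 2.241) = Φ(1.222) + Φ(-5.705) = 0.8892 + 0.0000 = 0.8892.
Type II error: β = 1 − power = 1 − 0.8892 = 0.1108.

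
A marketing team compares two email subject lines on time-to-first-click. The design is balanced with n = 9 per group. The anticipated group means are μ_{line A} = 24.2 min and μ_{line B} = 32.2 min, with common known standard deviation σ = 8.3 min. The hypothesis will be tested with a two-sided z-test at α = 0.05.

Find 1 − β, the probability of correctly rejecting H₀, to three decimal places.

Power ≈ 0.534

Standardized effect: d = |μ_{line A} − μ_{line B}| / σ = |24.2 − 32.2| / 8.3 = 0.9639
Noncentrality parameter: δ = d·√(n/2) = 0.9639 × √(9/2) = 2.0446
Two-sided α = 0.05 → critical value z_{0.025} = 1.960.
Power = Φ(δ − 1.960) + Φ(−δ − 1.960) = Φ(0.085) + Φ(-4.005) = 0.5337 + 0.0000 = 0.5338.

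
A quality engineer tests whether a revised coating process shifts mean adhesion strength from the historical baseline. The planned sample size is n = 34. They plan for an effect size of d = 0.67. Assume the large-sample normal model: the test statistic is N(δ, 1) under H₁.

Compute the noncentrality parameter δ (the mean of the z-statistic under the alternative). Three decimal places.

δ ≈ 3.907

δ = d·√n = 0.67 × √34 = 3.9067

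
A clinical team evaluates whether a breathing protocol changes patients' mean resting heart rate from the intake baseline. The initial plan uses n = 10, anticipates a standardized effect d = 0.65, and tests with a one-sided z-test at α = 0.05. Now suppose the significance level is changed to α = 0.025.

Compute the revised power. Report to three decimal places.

δ = d·√n = 0.65 × √10 = 2.0555 (unchanged). New critical value: z_{0.025} = 1.960.
Revised power = Φ(δ − 1.960) = Φ(0.096) = 0.5380.

Power ≈ 0.538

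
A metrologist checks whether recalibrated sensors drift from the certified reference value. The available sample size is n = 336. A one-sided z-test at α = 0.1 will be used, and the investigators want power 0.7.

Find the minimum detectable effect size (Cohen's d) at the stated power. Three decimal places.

Need Φ(δ − 1.282) = 0.7, so δ = 1.282 + 0.524 = 1.806.
δ = d·√n ⇒ d = δ/√n = 1.806/√336 = 0.0985.

d ≈ 0.099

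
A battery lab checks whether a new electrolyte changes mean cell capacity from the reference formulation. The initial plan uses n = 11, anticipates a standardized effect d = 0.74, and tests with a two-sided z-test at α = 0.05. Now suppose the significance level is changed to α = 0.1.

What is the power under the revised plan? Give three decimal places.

δ = d·√n = 0.74 × √11 = 2.4543 (unchanged). New critical value: z_{0.05} = 1.645.
Revised power = Φ(δ − 1.645) + Φ(−δ − 1.645) = Φ(0.809) + Φ(-4.099) = 0.7909 + 0.0000 = 0.7909.

Power ≈ 0.791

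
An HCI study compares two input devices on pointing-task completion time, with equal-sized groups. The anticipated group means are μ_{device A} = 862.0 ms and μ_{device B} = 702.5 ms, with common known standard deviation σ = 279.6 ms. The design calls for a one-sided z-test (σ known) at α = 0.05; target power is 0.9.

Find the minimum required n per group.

Standardized effect: d = |μ_{device A} − μ_{device B}| / σ = |862.0 − 702.5| / 279.6 = 0.5705
Set Φ(δ − 1.645) = 0.9; then δ − 1.645 = Φ⁻¹(0.9) = 1.282, giving δ = 2.926.
δ = d·√(n/2) ⇒ n = 2(δ/d)² = 2 × (2.926 / 0.5705)² = 52.63.
Round up to the next whole unit.

n = 53 per group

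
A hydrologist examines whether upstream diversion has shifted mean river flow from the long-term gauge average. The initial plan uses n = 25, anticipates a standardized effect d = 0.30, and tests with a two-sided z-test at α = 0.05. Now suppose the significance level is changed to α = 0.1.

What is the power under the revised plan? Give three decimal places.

Power ≈ 0.443

δ = d·√n = 0.30 × √25 = 1.5000 (unchanged). New critical value: z_{0.05} = 1.645.
Revised power = Φ(δ − 1.645) + Φ(−δ − 1.645) = Φ(-0.145) + Φ(-3.145) = 0.4424 + 0.0008 = 0.4432.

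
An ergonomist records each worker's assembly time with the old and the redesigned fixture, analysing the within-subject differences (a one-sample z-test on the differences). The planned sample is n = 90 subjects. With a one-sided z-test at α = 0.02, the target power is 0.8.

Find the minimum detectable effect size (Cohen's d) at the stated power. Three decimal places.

Required noncentrality: δ = z_{0.02} + z_{0.20} = 2.054 + 0.842 = 2.895.
δ = d·√n ⇒ d = δ/√n = 2.895/√90 = 0.3052.

d ≈ 0.305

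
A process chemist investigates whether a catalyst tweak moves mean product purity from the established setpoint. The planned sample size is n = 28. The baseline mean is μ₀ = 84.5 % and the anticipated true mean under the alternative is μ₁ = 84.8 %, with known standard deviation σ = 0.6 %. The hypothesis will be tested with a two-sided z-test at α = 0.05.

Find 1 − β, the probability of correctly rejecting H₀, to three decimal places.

Power ≈ 0.754

Standardized effect: d = |μ₁ − μ₀| / σ = |84.8 − 84.5| / 0.6 = 0.5000
Noncentrality parameter: δ = d·√n = 0.5000 × √28 = 2.6458
Critical value for a two-sided test at α = 0.05: z_{α/2} = 1.960.
Power = Φ(δ − 1.960) + Φ(−δ − 1.960) = Φ(0.686) + Φ(-4.606) = 0.7536 + 0.0000 = 0.7536.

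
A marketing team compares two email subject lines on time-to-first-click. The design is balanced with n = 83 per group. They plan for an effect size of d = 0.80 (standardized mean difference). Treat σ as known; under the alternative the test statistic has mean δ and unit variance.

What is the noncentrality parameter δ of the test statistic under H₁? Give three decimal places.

δ = d·√(n/2) = 0.80 × √(83/2) = 5.1536

δ ≈ 5.154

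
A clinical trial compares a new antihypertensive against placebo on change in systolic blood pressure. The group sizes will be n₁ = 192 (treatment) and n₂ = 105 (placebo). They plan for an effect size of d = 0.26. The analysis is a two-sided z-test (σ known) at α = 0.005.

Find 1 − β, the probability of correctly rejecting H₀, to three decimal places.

Power ≈ 0.253

Noncentrality parameter: δ = d / √(1/n₁ + 1/n₂) = 0.26 / √(1/192 + 1/105) = 2.1421
Critical value for a two-sided test at α = 0.005: z_{α/2} = 2.807.
Power = Φ(δ − 2.807) + Φ(−δ − 2.807) = Φ(-0.665) + Φ(-4.949) = 0.2530 + 0.0000 = 0.2530.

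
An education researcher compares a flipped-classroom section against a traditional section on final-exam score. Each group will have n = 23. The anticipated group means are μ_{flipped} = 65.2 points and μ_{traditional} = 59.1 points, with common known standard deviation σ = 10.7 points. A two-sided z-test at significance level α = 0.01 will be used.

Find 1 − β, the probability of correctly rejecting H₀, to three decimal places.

Power ≈ 0.260

Standardized effect: d = |μ_{flipped} − μ_{traditional}| / σ = |65.2 − 59.1| / 10.7 = 0.5701
Noncentrality parameter: δ = d·√(n/2) = 0.5701 × √(23/2) = 1.9333
Critical value for a two-sided test at α = 0.01: z_{α/2} = 2.576.
Power = Φ(δ − 2.576) + Φ(−δ − 2.576) = Φ(-0.643) + Φ(-4.509) = 0.2603 + 0.0000 = 0.2603.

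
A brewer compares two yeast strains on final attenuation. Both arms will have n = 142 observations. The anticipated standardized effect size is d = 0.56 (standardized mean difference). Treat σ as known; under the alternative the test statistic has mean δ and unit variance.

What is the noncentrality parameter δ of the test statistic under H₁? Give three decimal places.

δ ≈ 4.719

δ = d·√(n/2) = 0.56 × √(142/2) = 4.7186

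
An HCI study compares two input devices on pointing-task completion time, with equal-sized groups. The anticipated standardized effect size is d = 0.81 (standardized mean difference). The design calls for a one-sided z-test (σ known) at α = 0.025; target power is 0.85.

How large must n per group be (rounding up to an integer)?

Set Φ(δ − 1.960) = 0.85; then δ − 1.960 = Φ⁻¹(0.85) = 1.036, giving δ = 2.996.
δ = d·√(n/2) ⇒ n = 2(δ/d)² = 2 × (2.996 / 0.81)² = 27.37.
Rounding up, n = 28 per group.

n = 28 per group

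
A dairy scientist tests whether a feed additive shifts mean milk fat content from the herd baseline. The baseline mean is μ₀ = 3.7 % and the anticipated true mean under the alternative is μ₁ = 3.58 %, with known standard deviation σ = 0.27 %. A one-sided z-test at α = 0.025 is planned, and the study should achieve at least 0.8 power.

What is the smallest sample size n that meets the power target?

Standardized effect: d = |μ₁ − μ₀| / σ = |3.58 − 3.7| / 0.27 = 0.4444
Set Φ(δ − 1.960) = 0.8; then δ − 1.960 = Φ⁻¹(0.8) = 0.842, giving δ = 2.802.
δ = d·√n ⇒ n = (δ/d)² = (2.802 / 0.4444)² = 39.73.
Round up to the next whole unit.

n = 40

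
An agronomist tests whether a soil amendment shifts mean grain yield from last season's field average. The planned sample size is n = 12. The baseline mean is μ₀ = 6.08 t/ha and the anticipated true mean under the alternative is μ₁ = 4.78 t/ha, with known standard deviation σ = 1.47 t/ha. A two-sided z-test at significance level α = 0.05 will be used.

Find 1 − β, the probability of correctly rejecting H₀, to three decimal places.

Power ≈ 0.865

Standardized effect: d = |μ₁ − μ₀| / σ = |4.78 − 6.08| / 1.47 = 0.8844
Noncentrality parameter: δ = d·√n = 0.8844 × √12 = 3.0635
Critical value for a two-sided test at α = 0.05: z_{α/2} = 1.960.
Power = Φ(δ − 1.960) + Φ(−δ − 1.960) = Φ(1.104) + Φ(-5.023) = 0.8651 + 0.0000 = 0.8651.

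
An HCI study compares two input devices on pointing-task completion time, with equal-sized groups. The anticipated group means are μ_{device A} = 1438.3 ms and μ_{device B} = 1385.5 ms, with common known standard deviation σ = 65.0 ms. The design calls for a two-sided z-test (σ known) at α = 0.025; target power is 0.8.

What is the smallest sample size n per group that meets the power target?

Standardized effect: d = |μ_{device A} − μ_{device B}| / σ = |1438.3 − 1385.5| / 65.0 = 0.8123
Set Φ(δ − 2.241) = 0.8; then δ − 2.241 = Φ⁻¹(0.8) = 0.842, giving δ = 3.083.
(For δ > 0 the lower-tail rejection region contributes negligibly to power, so the one-term inversion is standard.)
δ = d·√(n/2) ⇒ n = 2(δ/d)² = 2 × (3.083 / 0.8123)² = 28.81.
Round up to the next whole unit.

n = 29 per group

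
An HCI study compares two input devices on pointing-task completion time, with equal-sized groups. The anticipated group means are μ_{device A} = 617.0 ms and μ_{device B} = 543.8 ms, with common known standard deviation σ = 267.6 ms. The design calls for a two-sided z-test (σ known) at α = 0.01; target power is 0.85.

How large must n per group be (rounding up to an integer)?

Standardized effect: d = |μ_{device A} − μ_{device B}| / σ = |617.0 − 543.8| / 267.6 = 0.2735
For power 0.85 need Φ(δ − z_{0.005}) = 0.85, so δ = z_{0.005} + z_{0.15} = 2.576 + 1.036 = 3.612.
(For δ > 0 the lower-tail rejection region contributes negligibly to power, so the one-term inversion is standard.)
δ = d·√(n/2) ⇒ n = 2(δ/d)² = 2 × (3.612 / 0.2735)² = 348.77.
Round up to the next whole unit.

n = 349 per group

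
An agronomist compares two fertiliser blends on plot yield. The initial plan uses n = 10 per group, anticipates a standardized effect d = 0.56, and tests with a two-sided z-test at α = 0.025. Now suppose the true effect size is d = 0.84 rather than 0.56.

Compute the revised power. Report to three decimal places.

With d = 0.84: δ = d·√(n/2) = 0.84 × √(10/2) = 1.8783. Critical value z_{0.0125} = 2.241.
Revised power = Φ(δ − 2.241) + Φ(−δ − 2.241) = Φ(-0.363) + Φ(-4.120) = 0.3583 + 0.0000 = 0.3583.

Power ≈ 0.358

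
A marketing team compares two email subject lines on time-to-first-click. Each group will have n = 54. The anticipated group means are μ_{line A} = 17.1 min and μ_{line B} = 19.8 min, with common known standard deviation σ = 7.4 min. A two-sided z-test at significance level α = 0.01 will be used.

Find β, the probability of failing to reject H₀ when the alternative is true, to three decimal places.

β ≈ 0.752

Standardized effect: d = |μ_{line A} − μ_{line B}| / σ = |17.1 − 19.8| / 7.4 = 0.3649
Noncentrality parameter: δ = d·√(n/2) = 0.3649 × √(54/2) = 1.8959
Critical value for a two-sided test at α = 0.01: z_{α/2} = 2.576.
Power = Φ(δ − 2.576) + Φ(−δ − 2.576) = Φ(-0.680) + Φ(-4.472) = 0.2483 + 0.0000 = 0.2483.
Type II error: β = 1 − power = 1 − 0.2483 = 0.7517.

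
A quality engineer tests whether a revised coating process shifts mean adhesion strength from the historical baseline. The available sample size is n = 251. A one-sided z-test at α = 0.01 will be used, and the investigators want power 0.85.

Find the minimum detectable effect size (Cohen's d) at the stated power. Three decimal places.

d ≈ 0.212

Need Φ(δ − 2.326) = 0.85, so δ = 2.326 + 1.036 = 3.363.
δ = d·√n ⇒ d = δ/√n = 3.363/√251 = 0.2123.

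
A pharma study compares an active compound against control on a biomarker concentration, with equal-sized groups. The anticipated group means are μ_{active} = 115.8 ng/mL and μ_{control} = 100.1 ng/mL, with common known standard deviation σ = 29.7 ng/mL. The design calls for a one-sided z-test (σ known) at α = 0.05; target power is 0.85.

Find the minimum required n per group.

n = 52 per group

Standardized effect: d = |μ_{active} − μ_{control}| / σ = |115.8 − 100.1| / 29.7 = 0.5286
Set Φ(δ − 1.645) = 0.85; then δ − 1.645 = Φ⁻¹(0.85) = 1.036, giving δ = 2.681.
δ = d·√(n/2) ⇒ n = 2(δ/d)² = 2 × (2.681 / 0.5286)² = 51.46.
Rounding up, n = 52 per group.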